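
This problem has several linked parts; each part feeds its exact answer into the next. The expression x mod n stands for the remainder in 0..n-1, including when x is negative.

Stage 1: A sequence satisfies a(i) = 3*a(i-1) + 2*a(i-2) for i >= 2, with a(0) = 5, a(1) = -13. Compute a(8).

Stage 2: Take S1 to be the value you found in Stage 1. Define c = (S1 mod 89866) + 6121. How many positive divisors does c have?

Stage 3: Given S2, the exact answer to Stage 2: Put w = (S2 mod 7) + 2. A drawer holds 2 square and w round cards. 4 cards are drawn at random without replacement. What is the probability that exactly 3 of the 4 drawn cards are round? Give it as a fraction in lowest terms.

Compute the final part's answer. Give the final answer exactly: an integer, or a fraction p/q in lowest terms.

8/15

Stage 1: a(2) = 3*(-13) + 2*(5) = -29; iterating: a(2)=-29, a(3)=-113, a(4)=-397, a(5)=-1417, a(6)=-5045, a(7)=-17969, a(8)=-63997; answer -63997
Stage 2: S1 = -63997; c = 31990; 31990 = 2 * 5 * 7 * 457; number of divisors = (1+1) * (1+1) * (1+1) * (1+1) = 16; answer 16
Stage 3: S2 = 16; w = 4; total draws C(6,4) = 15; favorable C(4,3)*C(2,1) = 8; P = 8/15; answer 8/15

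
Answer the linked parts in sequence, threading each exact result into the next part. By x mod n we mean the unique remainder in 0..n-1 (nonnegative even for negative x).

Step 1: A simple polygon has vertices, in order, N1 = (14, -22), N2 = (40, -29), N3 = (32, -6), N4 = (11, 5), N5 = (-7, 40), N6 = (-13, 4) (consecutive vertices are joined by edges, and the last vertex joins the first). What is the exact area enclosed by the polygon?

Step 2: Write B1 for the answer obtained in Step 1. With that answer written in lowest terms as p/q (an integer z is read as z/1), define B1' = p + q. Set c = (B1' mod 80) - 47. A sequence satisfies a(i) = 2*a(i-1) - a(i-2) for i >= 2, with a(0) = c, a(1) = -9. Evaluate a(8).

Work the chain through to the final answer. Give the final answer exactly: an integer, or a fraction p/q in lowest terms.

Step 1: cross terms: (14*-29 - 40*-22)=474, (40*-6 - 32*-29)=688, (32*5 - 11*-6)=226, (11*40 - -7*5)=475, (-7*4 - -13*40)=492, (-13*-22 - 14*4)=230; twice the area = |2585| = 2585; area = 2585/2; answer 2585/2
Step 2: B1 = 2585/2; threaded value p + q = 2587; c = -20; a(2) = 2*(-9) - 1*(-20) = 2; iterating: a(2)=2, a(3)=13, a(4)=24, a(5)=35, a(6)=46, a(7)=57, a(8)=68; answer 68

68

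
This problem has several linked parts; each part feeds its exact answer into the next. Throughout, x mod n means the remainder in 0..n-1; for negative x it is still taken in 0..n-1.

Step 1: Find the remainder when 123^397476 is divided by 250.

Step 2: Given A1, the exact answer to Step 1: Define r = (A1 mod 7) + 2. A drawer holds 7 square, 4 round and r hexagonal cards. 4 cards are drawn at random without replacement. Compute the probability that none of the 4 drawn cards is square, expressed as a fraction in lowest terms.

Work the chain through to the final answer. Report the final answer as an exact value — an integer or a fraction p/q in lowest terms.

Step 1: squarings mod 250: 123^1=123, 123^2=129, 123^4=141, 123^8=131, 123^16=161, 123^32=171, 123^64=241, 123^128=81, 123^256=61, 123^512=221, 123^1024=91, 123^2048=31, 123^4096=211, 123^8192=21, 123^16384=191, 123^32768=231, 123^65536=111, 123^131072=71, 123^262144=41; 123^397476 = 123^4 * 123^32 * 123^128 * 123^4096 * 123^131072 * 123^262144 = 11 (mod 250); answer 11
Step 2: A1 = 11; r = 6; total draws C(17,4) = 2380; favorable C(10,4) = 210; P = 3/34; answer 3/34

3/34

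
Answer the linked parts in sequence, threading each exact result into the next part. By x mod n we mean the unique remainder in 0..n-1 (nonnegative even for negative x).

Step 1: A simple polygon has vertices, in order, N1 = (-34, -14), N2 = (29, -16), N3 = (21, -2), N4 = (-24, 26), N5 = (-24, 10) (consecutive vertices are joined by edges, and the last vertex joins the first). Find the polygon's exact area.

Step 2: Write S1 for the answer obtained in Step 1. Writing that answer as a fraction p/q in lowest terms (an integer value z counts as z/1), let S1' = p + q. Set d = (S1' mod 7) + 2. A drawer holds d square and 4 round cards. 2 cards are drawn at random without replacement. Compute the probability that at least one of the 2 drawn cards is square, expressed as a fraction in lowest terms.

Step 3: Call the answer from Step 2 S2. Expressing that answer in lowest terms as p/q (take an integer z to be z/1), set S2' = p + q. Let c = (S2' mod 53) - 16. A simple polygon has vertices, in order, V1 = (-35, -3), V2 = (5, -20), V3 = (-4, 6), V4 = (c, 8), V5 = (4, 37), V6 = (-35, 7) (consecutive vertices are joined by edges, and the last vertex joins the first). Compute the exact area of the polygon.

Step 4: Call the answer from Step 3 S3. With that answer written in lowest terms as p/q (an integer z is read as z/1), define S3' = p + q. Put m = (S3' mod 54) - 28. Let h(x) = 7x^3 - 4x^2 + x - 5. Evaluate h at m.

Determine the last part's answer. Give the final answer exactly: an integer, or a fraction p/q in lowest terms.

72617

Step 1: cross terms: (-34*-16 - 29*-14)=950, (29*-2 - 21*-16)=278, (21*26 - -24*-2)=498, (-24*10 - -24*26)=384, (-24*-14 - -34*10)=676; twice the area = |2786| = 2786; area = 1393; answer 1393
Step 2: S1 = 1393; threaded value p + q = 1394; d = 3; total draws C(7,2) = 21; complement C(4,2) = 6; favorable 21 - 6 = 15; P = 5/7; answer 5/7
Step 3: S2 = 5/7; threaded value p + q = 12; c = -4; cross terms: (-35*-20 - 5*-3)=715, (5*6 - -4*-20)=-50, (-4*8 - -4*6)=-8, (-4*37 - 4*8)=-180, (4*7 - -35*37)=1323, (-35*-3 - -35*7)=350; twice the area = |2150| = 2150; area = 1075; answer 1075
Step 4: S3 = 1075; threaded value p + q = 1076; m = 22; 7*(22)^3 - 4*(22)^2 + 1*(22)^1 - 5 = (74536) + (-1936) + (22) + (-5) = 72617; answer 72617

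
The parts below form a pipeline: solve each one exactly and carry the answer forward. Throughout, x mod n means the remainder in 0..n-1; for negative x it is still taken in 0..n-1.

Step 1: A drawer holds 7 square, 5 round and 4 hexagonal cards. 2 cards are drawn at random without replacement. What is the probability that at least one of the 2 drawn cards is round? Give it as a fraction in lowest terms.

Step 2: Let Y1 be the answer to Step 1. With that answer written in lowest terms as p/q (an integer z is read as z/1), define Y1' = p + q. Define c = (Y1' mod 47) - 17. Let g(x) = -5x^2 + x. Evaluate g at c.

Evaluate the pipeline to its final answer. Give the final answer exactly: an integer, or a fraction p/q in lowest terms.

Step 1: total draws C(16,2) = 120; complement C(11,2) = 55; favorable 120 - 55 = 65; P = 13/24; answer 13/24
Step 2: Y1 = 13/24; threaded value p + q = 37; c = 20; -5*(20)^2 + 1*(20)^1 = (-2000) + (20) = -1980; answer -1980

-1980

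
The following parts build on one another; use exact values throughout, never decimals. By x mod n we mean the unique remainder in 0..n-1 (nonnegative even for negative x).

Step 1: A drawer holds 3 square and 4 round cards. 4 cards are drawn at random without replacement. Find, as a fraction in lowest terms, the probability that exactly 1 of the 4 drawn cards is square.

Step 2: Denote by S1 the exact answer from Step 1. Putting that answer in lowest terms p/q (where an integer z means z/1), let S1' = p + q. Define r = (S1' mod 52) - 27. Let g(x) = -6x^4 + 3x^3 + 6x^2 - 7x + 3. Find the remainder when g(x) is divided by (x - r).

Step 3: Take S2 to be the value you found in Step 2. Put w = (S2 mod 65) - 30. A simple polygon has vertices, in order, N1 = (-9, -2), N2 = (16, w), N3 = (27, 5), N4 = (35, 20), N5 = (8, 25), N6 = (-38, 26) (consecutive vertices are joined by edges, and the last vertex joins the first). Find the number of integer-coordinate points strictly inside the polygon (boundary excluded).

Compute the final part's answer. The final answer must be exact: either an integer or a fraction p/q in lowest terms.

Step 1: total draws C(7,4) = 35; favorable C(3,1)*C(4,3) = 12; P = 12/35; answer 12/35
Step 2: S1 = 12/35; threaded value p + q = 47; r = 20; remainder = value at the root: -6*(20)^4 + 3*(20)^3 + 6*(20)^2 - 7*(20)^1 + 3 = (-960000) + (24000) + (2400) + (-140) + (3) = -933737; answer -933737
Step 3: S2 = -933737; w = 23; cross terms: (-9*23 - 16*-2)=-175, (16*5 - 27*23)=-541, (27*20 - 35*5)=365, (35*25 - 8*20)=715, (8*26 - -38*25)=1158, (-38*-2 - -9*26)=310; twice the area = |1832| = 1832; area = 916; boundary points = 25 + 1 + 1 + 1 + 1 + 1 = 30; strictly interior points = area - boundary/2 + 1 = 902; answer 902

902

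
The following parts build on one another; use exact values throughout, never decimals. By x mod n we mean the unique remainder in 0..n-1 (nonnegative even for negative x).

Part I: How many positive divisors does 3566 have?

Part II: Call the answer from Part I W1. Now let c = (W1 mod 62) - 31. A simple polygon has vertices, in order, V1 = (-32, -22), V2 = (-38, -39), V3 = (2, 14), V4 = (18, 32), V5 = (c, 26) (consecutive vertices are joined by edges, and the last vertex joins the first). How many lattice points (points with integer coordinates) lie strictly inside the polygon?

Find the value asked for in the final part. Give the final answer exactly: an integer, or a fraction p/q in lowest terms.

Part I: 3566 = 2 * 1783; number of divisors = (1+1) * (1+1) = 4; answer 4
Part II: W1 = 4; c = -27; cross terms: (-32*-39 - -38*-22)=412, (-38*14 - 2*-39)=-454, (2*32 - 18*14)=-188, (18*26 - -27*32)=1332, (-27*-22 - -32*26)=1426; twice the area = |2528| = 2528; area = 1264; boundary points = 1 + 1 + 2 + 3 + 1 = 8; strictly interior points = area - boundary/2 + 1 = 1261; answer 1261

1261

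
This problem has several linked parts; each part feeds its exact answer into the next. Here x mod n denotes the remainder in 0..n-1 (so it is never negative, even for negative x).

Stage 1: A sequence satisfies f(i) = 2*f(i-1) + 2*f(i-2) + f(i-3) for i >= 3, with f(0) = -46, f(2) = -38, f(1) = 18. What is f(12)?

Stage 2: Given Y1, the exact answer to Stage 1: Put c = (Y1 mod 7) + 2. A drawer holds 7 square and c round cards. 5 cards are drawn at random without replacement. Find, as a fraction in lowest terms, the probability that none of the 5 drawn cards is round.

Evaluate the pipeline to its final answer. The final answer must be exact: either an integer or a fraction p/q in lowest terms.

1/143

Stage 1: f(3) = 2*(-38) + 2*(18) + 1*(-46) = -86; iterating: f(3)=-86, f(4)=-230, f(5)=-670, f(6)=-1886, f(7)=-5342, f(8)=-15126, f(9)=-42822, f(10)=-121238, f(11)=-343246, f(12)=-971790; answer -971790
Stage 2: Y1 = -971790; c = 8; total draws C(15,5) = 3003; favorable C(7,5) = 21; P = 1/143; answer 1/143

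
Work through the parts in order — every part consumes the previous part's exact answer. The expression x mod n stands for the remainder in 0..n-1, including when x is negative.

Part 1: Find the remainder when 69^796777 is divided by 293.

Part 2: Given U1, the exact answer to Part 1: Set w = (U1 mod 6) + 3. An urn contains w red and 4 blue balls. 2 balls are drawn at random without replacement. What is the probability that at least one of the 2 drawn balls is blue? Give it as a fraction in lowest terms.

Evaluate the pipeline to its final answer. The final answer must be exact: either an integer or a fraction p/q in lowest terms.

11/14

Part 1: squarings mod 293: 69^1=69, 69^2=73, 69^4=55, 69^8=95, 69^16=235, 69^32=141, 69^64=250, 69^128=91, 69^256=77, 69^512=69, 69^1024=73, 69^2048=55, 69^4096=95, 69^8192=235, 69^16384=141, 69^32768=250, 69^65536=91, 69^131072=77, 69^262144=69, 69^524288=73; 69^796777 = 69^1 * 69^8 * 69^32 * 69^64 * 69^2048 * 69^8192 * 69^262144 * 69^524288 = 91 (mod 293); answer 91
Part 2: U1 = 91; w = 4; total draws C(8,2) = 28; complement C(4,2) = 6; favorable 28 - 6 = 22; P = 11/14; answer 11/14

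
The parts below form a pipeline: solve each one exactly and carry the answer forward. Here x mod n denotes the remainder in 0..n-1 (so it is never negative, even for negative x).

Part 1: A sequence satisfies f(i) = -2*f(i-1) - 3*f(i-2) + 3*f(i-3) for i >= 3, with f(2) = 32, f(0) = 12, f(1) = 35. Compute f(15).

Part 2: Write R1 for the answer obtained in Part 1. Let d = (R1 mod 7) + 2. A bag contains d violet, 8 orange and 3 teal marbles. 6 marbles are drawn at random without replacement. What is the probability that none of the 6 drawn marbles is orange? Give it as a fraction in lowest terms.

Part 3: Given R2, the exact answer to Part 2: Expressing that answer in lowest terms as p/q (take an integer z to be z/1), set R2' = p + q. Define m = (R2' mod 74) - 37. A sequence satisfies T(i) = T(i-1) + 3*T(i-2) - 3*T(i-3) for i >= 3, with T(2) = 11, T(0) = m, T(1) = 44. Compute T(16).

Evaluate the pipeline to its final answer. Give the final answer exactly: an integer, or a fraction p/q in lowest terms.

Part 1: f(3) = -2*(32) - 3*(35) + 3*(12) = -133; iterating: f(3)=-133, f(4)=275, f(5)=-55, f(6)=-1114, f(7)=3218, f(8)=-3259, f(9)=-6478, f(10)=32387, f(11)=-55117, f(12)=-6361, f(13)=275234, f(14)=-696736, f(15)=548687; answer 548687
Part 2: R1 = 548687; d = 8; total draws C(19,6) = 27132; favorable C(11,6) = 462; P = 11/646; answer 11/646
Part 3: R2 = 11/646; threaded value p + q = 657; m = 28; T(3) = 1*(11) + 3*(44) - 3*(28) = 59; iterating: T(3)=59, T(4)=-40, T(5)=104, T(6)=-193, T(7)=239, T(8)=-652, T(9)=644, T(10)=-2029, T(11)=1859, T(12)=-6160, T(13)=5504, T(14)=-18553, T(15)=16439, T(16)=-55732; answer -55732

-55732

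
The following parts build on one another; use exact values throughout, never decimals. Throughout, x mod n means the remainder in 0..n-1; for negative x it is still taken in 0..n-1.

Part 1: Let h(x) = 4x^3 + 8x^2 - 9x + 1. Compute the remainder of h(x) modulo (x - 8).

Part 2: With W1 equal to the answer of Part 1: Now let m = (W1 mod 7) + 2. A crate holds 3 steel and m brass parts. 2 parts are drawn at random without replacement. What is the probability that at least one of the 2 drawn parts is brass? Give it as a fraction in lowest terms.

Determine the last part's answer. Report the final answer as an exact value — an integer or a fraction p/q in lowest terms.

Part 1: remainder = value at the root: 4*(8)^3 + 8*(8)^2 - 9*(8)^1 + 1 = (2048) + (512) + (-72) + (1) = 2489; answer 2489
Part 2: W1 = 2489; m = 6; total draws C(9,2) = 36; complement C(3,2) = 3; favorable 36 - 3 = 33; P = 11/12; answer 11/12

11/12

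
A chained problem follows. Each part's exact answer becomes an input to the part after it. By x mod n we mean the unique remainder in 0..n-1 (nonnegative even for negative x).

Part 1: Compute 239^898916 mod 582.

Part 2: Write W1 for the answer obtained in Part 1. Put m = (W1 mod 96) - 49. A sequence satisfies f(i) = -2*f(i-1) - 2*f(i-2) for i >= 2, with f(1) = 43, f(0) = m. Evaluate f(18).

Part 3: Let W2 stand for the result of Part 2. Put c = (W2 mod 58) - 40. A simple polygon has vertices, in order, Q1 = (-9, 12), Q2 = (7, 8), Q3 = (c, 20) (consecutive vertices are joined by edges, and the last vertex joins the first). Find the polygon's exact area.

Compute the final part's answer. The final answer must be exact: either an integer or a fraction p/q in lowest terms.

50

Part 1: squarings mod 582: 239^1=239, 239^2=85, 239^4=241, 239^8=463, 239^16=193, 239^32=1, 239^64=1, 239^128=1, 239^256=1, 239^512=1, 239^1024=1, 239^2048=1, 239^4096=1, 239^8192=1, 239^16384=1, 239^32768=1, 239^65536=1, 239^131072=1, 239^262144=1, 239^524288=1; 239^898916 = 239^4 * 239^32 * 239^64 * 239^256 * 239^512 * 239^1024 * 239^4096 * 239^8192 * 239^32768 * 239^65536 * 239^262144 * 239^524288 = 241 (mod 582); answer 241
Part 2: W1 = 241; m = 0; f(2) = -2*(43) - 2*(0) = -86; iterating: f(2)=-86, f(3)=86, f(4)=0, f(5)=-172, f(6)=344, f(7)=-344, f(8)=0, f(9)=688, f(10)=-1376, f(11)=1376, f(12)=0, f(13)=-2752, f(14)=5504, f(15)=-5504, f(16)=0, f(17)=11008, f(18)=-22016; answer -22016
Part 3: W2 = -22016; c = -16; cross terms: (-9*8 - 7*12)=-156, (7*20 - -16*8)=268, (-16*12 - -9*20)=-12; twice the area = |100| = 100; area = 50; answer 50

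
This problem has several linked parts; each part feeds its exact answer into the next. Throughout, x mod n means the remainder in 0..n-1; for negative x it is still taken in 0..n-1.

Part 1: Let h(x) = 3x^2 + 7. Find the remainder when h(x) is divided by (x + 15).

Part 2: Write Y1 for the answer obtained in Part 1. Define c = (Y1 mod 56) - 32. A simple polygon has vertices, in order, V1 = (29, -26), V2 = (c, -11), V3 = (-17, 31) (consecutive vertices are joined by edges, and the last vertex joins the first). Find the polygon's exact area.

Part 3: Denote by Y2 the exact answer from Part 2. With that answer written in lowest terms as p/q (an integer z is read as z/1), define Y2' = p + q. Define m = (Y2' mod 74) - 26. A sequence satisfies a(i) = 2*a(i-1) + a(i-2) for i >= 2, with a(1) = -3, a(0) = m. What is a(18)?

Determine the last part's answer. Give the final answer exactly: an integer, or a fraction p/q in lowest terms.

45191753

Part 1: remainder = value at the root: 3*(-15)^2 + 7 = (675) + (7) = 682; answer 682
Part 2: Y1 = 682; c = -22; cross terms: (29*-11 - -22*-26)=-891, (-22*31 - -17*-11)=-869, (-17*-26 - 29*31)=-457; twice the area = |-2217| = 2217; area = 2217/2; answer 2217/2
Part 3: Y2 = 2217/2; threaded value p + q = 2219; m = 47; a(2) = 2*(-3) + 1*(47) = 41; iterating: a(2)=41, a(3)=79, a(4)=199, a(5)=477, a(6)=1153, a(7)=2783, a(8)=6719, a(9)=16221, a(10)=39161, a(11)=94543, a(12)=228247, a(13)=551037, a(14)=1330321, a(15)=3211679, a(16)=7753679, a(17)=18719037, a(18)=45191753; answer 45191753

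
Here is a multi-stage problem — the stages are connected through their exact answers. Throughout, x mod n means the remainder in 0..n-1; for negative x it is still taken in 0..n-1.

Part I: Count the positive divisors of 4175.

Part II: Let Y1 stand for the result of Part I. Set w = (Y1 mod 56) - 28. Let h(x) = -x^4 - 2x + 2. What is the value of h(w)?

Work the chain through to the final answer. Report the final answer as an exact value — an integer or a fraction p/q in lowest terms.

Part I: 4175 = 5^2 * 167; number of divisors = (2+1) * (1+1) = 6; answer 6
Part II: Y1 = 6; w = -22; -1*(-22)^4 - 2*(-22)^1 + 2 = (-234256) + (44) + (2) = -234210; answer -234210

-234210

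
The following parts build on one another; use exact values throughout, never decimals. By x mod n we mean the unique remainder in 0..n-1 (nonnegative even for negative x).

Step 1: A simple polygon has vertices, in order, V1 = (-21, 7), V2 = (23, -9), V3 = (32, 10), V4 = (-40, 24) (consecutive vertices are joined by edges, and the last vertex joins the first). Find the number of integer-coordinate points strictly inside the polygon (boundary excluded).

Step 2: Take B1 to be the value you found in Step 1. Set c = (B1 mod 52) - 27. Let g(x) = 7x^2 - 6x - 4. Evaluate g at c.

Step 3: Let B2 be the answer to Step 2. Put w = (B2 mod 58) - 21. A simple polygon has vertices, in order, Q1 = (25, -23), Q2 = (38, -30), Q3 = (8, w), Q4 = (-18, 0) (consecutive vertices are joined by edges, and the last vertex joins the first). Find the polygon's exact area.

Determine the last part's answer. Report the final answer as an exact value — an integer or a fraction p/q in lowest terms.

Step 1: cross terms: (-21*-9 - 23*7)=28, (23*10 - 32*-9)=518, (32*24 - -40*10)=1168, (-40*7 - -21*24)=224; twice the area = |1938| = 1938; area = 969; boundary points = 4 + 1 + 2 + 1 = 8; strictly interior points = area - boundary/2 + 1 = 966; answer 966
Step 2: B1 = 966; c = 3; 7*(3)^2 - 6*(3)^1 - 4 = (63) + (-18) + (-4) = 41; answer 41
Step 3: B2 = 41; w = 20; cross terms: (25*-30 - 38*-23)=124, (38*20 - 8*-30)=1000, (8*0 - -18*20)=360, (-18*-23 - 25*0)=414; twice the area = |1898| = 1898; area = 949; answer 949

949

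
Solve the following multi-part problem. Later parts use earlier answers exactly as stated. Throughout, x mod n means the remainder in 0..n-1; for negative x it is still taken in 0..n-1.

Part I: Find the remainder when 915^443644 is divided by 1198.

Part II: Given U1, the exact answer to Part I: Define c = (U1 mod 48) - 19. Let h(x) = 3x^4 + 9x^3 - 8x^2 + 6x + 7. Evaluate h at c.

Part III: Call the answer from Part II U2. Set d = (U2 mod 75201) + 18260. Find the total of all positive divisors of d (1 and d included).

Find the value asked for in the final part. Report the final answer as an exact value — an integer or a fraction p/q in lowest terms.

31800

Part I: squarings mod 1198: 915^1=915, 915^2=1021, 915^4=181, 915^8=415, 915^16=911, 915^32=905, 915^64=791, 915^128=325, 915^256=201, 915^512=867, 915^1024=543, 915^2048=141, 915^4096=713, 915^8192=417, 915^16384=179, 915^32768=893, 915^65536=779, 915^131072=653, 915^262144=1119; 915^443644 = 915^4 * 915^8 * 915^16 * 915^32 * 915^64 * 915^128 * 915^1024 * 915^16384 * 915^32768 * 915^131072 * 915^262144 = 553 (mod 1198); answer 553
Part II: U1 = 553; c = 6; 3*(6)^4 + 9*(6)^3 - 8*(6)^2 + 6*(6)^1 + 7 = (3888) + (1944) + (-288) + (36) + (7) = 5587; answer 5587
Part III: U2 = 5587; d = 23847; 23847 = 3 * 7949; sigma = (1 + 3) * (1 + 7949) = 4 * 7950 = 31800; answer 31800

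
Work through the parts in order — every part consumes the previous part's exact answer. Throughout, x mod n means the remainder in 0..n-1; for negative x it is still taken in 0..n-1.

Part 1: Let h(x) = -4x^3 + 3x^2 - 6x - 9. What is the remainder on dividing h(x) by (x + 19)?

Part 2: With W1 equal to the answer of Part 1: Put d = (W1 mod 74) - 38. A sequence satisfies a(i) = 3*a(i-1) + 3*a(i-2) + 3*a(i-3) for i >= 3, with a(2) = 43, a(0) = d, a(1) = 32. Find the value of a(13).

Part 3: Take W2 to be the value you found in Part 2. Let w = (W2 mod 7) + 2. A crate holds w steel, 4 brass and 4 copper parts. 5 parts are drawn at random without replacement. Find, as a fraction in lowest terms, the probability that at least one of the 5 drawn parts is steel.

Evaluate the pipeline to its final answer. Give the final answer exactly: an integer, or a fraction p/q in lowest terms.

Part 1: remainder = value at the root: -4*(-19)^3 + 3*(-19)^2 - 6*(-19)^1 - 9 = (27436) + (1083) + (114) + (-9) = 28624; answer 28624
Part 2: W1 = 28624; d = 22; a(3) = 3*(43) + 3*(32) + 3*(22) = 291; iterating: a(3)=291, a(4)=1098, a(5)=4296, a(6)=17055, a(7)=67347, a(8)=266094, a(9)=1051488, a(10)=4154787, a(11)=16417107, a(12)=64870146, a(13)=256326120; answer 256326120
Part 3: W2 = 256326120; w = 3; total draws C(11,5) = 462; complement C(8,5) = 56; favorable 462 - 56 = 406; P = 29/33; answer 29/33

29/33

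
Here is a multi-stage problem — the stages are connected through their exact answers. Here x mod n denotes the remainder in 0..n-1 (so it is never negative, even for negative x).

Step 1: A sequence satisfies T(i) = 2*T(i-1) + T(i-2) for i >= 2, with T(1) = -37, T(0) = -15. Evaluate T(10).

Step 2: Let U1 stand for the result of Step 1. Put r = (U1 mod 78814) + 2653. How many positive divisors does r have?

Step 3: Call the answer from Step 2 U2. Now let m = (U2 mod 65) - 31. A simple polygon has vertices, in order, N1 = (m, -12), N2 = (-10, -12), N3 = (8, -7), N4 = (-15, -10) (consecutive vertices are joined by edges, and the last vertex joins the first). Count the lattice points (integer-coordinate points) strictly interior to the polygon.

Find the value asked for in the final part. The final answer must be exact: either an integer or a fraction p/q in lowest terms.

30

Step 1: T(2) = 2*(-37) + 1*(-15) = -89; iterating: T(2)=-89, T(3)=-215, T(4)=-519, T(5)=-1253, T(6)=-3025, T(7)=-7303, T(8)=-17631, T(9)=-42565, T(10)=-102761; answer -102761
Step 2: U1 = -102761; r = 57520; 57520 = 2^4 * 5 * 719; number of divisors = (4+1) * (1+1) * (1+1) = 20; answer 20
Step 3: U2 = 20; m = -11; cross terms: (-11*-12 - -10*-12)=12, (-10*-7 - 8*-12)=166, (8*-10 - -15*-7)=-185, (-15*-12 - -11*-10)=70; twice the area = |63| = 63; area = 63/2; boundary points = 1 + 1 + 1 + 2 = 5; strictly interior points = area - boundary/2 + 1 = 30; answer 30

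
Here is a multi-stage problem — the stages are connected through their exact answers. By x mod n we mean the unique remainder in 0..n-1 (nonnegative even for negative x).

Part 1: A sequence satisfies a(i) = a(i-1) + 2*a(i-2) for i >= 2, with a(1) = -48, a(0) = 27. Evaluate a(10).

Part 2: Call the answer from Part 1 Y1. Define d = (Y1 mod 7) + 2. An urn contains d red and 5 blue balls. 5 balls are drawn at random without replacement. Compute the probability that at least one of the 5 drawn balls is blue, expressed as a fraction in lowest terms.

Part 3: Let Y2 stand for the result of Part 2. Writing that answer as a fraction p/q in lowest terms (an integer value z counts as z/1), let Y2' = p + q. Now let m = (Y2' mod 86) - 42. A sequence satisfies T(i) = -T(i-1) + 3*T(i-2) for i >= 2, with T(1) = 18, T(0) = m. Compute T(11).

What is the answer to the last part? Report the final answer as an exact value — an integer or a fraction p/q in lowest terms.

110880

Part 1: a(2) = 1*(-48) + 2*(27) = 6; iterating: a(2)=6, a(3)=-90, a(4)=-78, a(5)=-258, a(6)=-414, a(7)=-930, a(8)=-1758, a(9)=-3618, a(10)=-7134; answer -7134
Part 2: Y1 = -7134; d = 8; total draws C(13,5) = 1287; complement C(8,5) = 56; favorable 1287 - 56 = 1231; P = 1231/1287; answer 1231/1287
Part 3: Y2 = 1231/1287; threaded value p + q = 2518; m = -18; T(2) = -1*(18) + 3*(-18) = -72; iterating: T(2)=-72, T(3)=126, T(4)=-342, T(5)=720, T(6)=-1746, T(7)=3906, T(8)=-9144, T(9)=20862, T(10)=-48294, T(11)=110880; answer 110880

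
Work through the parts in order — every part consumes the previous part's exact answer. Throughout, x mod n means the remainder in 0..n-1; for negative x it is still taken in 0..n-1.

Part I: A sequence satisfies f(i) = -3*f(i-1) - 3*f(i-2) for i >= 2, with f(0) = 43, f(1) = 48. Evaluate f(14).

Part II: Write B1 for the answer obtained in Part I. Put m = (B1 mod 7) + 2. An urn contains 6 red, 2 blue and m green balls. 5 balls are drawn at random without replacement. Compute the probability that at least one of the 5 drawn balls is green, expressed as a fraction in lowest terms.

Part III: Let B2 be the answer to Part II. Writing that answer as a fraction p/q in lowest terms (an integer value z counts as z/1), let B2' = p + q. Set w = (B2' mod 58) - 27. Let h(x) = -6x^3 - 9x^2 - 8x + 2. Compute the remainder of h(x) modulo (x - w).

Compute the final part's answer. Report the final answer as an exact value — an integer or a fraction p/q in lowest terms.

Part I: f(2) = -3*(48) - 3*(43) = -273; iterating: f(2)=-273, f(3)=675, f(4)=-1206, f(5)=1593, f(6)=-1161, f(7)=-1296, f(8)=7371, f(9)=-18225, f(10)=32562, f(11)=-43011, f(12)=31347, f(13)=34992, f(14)=-199017; answer -199017
Part II: B1 = -199017; m = 2; total draws C(10,5) = 252; complement C(8,5) = 56; favorable 252 - 56 = 196; P = 7/9; answer 7/9
Part III: B2 = 7/9; threaded value p + q = 16; w = -11; remainder = value at the root: -6*(-11)^3 - 9*(-11)^2 - 8*(-11)^1 + 2 = (7986) + (-1089) + (88) + (2) = 6987; answer 6987

6987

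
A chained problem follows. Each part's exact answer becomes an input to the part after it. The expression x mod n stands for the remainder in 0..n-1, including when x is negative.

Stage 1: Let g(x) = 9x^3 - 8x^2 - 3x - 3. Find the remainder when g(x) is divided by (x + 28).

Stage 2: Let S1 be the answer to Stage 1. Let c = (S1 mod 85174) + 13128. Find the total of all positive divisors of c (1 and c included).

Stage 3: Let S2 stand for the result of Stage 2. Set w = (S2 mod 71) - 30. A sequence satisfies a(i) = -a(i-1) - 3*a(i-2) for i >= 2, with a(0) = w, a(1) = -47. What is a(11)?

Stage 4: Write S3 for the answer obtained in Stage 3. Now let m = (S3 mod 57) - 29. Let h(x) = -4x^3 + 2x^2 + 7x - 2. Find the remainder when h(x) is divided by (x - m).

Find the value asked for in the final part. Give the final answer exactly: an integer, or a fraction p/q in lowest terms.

Stage 1: remainder = value at the root: 9*(-28)^3 - 8*(-28)^2 - 3*(-28)^1 - 3 = (-197568) + (-6272) + (84) + (-3) = -203759; answer -203759
Stage 2: S1 = -203759; c = 64891; 64891 is prime, so its only divisors are 1 and 64891; sigma = 1 + 64891 = 64892; answer 64892
Stage 3: S2 = 64892; w = 39; a(2) = -1*(-47) - 3*(39) = -70; iterating: a(2)=-70, a(3)=211, a(4)=-1, a(5)=-632, a(6)=635, a(7)=1261, a(8)=-3166, a(9)=-617, a(10)=10115, a(11)=-8264; answer -8264
Stage 4: S3 = -8264; m = -28; remainder = value at the root: -4*(-28)^3 + 2*(-28)^2 + 7*(-28)^1 - 2 = (87808) + (1568) + (-196) + (-2) = 89178; answer 89178

89178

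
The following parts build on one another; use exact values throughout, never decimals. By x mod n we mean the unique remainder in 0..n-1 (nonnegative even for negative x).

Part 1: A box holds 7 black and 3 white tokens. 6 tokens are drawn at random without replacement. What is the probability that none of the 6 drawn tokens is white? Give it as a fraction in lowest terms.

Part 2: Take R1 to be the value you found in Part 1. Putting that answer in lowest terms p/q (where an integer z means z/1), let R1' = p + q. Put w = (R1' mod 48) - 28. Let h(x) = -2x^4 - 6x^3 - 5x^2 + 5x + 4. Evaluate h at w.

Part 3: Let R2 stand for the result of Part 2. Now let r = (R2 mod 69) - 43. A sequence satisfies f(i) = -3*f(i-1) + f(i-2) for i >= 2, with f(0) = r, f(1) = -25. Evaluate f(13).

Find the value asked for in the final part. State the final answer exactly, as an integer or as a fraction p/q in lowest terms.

-48395905

Part 1: total draws C(10,6) = 210; favorable C(7,6) = 7; P = 1/30; answer 1/30
Part 2: R1 = 1/30; threaded value p + q = 31; w = 3; -2*(3)^4 - 6*(3)^3 - 5*(3)^2 + 5*(3)^1 + 4 = (-162) + (-162) + (-45) + (15) + (4) = -350; answer -350
Part 3: R2 = -350; r = 21; f(2) = -3*(-25) + 1*(21) = 96; iterating: f(2)=96, f(3)=-313, f(4)=1035, f(5)=-3418, f(6)=11289, f(7)=-37285, f(8)=123144, f(9)=-406717, f(10)=1343295, f(11)=-4436602, f(12)=14653101, f(13)=-48395905; answer -48395905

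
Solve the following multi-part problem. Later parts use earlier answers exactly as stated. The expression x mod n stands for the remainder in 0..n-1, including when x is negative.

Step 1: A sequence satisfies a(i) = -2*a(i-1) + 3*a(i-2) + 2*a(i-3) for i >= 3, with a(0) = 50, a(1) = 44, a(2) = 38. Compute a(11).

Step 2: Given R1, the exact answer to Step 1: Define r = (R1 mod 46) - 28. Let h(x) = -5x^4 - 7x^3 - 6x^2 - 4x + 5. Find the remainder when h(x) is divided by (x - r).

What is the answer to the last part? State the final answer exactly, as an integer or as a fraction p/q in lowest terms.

-300475

Step 1: a(3) = -2*(38) + 3*(44) + 2*(50) = 156; iterating: a(3)=156, a(4)=-110, a(5)=764, a(6)=-1546, a(7)=5164, a(8)=-13438, a(9)=39276, a(10)=-108538, a(11)=308028; answer 308028
Step 2: R1 = 308028; r = -16; remainder = value at the root: -5*(-16)^4 - 7*(-16)^3 - 6*(-16)^2 - 4*(-16)^1 + 5 = (-327680) + (28672) + (-1536) + (64) + (5) = -300475; answer -300475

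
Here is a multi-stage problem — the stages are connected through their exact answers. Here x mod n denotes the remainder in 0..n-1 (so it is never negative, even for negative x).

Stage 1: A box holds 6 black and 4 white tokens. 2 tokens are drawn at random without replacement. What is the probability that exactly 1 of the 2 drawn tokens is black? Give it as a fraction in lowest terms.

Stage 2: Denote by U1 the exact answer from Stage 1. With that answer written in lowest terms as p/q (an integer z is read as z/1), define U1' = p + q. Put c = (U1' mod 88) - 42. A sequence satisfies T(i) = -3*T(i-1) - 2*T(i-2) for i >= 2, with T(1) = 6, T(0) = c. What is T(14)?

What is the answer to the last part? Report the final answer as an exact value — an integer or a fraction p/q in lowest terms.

212960

Stage 1: total draws C(10,2) = 45; favorable C(6,1)*C(4,1) = 24; P = 8/15; answer 8/15
Stage 2: U1 = 8/15; threaded value p + q = 23; c = -19; T(2) = -3*(6) - 2*(-19) = 20; iterating: T(2)=20, T(3)=-72, T(4)=176, T(5)=-384, T(6)=800, T(7)=-1632, T(8)=3296, T(9)=-6624, T(10)=13280, T(11)=-26592, T(12)=53216, T(13)=-106464, T(14)=212960; answer 212960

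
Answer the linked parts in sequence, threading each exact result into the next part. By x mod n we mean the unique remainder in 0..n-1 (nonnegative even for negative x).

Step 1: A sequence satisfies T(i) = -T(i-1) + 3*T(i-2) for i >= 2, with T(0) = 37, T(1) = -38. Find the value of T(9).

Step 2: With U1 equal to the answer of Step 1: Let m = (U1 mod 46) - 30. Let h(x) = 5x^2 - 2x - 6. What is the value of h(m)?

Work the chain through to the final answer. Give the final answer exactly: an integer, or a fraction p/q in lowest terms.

Step 1: T(2) = -1*(-38) + 3*(37) = 149; iterating: T(2)=149, T(3)=-263, T(4)=710, T(5)=-1499, T(6)=3629, T(7)=-8126, T(8)=19013, T(9)=-43391; answer -43391
Step 2: U1 = -43391; m = 3; 5*(3)^2 - 2*(3)^1 - 6 = (45) + (-6) + (-6) = 33; answer 33

33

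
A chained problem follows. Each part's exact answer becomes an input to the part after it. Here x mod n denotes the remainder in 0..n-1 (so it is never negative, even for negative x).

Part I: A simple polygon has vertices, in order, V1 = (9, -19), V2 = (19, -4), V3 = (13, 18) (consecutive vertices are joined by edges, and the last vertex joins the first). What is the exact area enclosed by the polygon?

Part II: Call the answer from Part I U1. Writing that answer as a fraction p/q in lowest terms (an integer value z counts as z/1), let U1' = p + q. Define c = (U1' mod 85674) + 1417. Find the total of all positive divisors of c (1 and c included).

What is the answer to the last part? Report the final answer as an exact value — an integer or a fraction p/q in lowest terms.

1862

Part I: cross terms: (9*-4 - 19*-19)=325, (19*18 - 13*-4)=394, (13*-19 - 9*18)=-409; twice the area = |310| = 310; area = 155; answer 155
Part II: U1 = 155; threaded value p + q = 156; c = 1573; 1573 = 11^2 * 13; sigma = (1 + 11 + 121) * (1 + 13) = 133 * 14 = 1862; answer 1862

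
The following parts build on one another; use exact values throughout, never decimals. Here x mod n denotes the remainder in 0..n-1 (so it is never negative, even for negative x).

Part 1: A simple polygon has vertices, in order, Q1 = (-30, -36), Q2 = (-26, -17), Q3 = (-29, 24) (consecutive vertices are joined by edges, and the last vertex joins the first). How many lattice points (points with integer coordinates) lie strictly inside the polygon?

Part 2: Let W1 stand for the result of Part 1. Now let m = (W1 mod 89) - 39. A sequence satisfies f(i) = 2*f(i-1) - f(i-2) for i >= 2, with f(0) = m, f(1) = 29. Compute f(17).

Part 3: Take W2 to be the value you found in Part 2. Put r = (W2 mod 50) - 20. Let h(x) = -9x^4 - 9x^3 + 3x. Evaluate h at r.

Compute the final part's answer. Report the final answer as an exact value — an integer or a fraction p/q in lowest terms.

-143715

Part 1: cross terms: (-30*-17 - -26*-36)=-426, (-26*24 - -29*-17)=-1117, (-29*-36 - -30*24)=1764; twice the area = |221| = 221; area = 221/2; boundary points = 1 + 1 + 1 = 3; strictly interior points = area - boundary/2 + 1 = 110; answer 110
Part 2: W1 = 110; m = -18; f(2) = 2*(29) - 1*(-18) = 76; iterating: f(2)=76, f(3)=123, f(4)=170, f(5)=217, f(6)=264, f(7)=311, f(8)=358, f(9)=405, f(10)=452, f(11)=499, f(12)=546, f(13)=593, f(14)=640, f(15)=687, f(16)=734, f(17)=781; answer 781
Part 3: W2 = 781; r = 11; -9*(11)^4 - 9*(11)^3 + 3*(11)^1 = (-131769) + (-11979) + (33) = -143715; answer -143715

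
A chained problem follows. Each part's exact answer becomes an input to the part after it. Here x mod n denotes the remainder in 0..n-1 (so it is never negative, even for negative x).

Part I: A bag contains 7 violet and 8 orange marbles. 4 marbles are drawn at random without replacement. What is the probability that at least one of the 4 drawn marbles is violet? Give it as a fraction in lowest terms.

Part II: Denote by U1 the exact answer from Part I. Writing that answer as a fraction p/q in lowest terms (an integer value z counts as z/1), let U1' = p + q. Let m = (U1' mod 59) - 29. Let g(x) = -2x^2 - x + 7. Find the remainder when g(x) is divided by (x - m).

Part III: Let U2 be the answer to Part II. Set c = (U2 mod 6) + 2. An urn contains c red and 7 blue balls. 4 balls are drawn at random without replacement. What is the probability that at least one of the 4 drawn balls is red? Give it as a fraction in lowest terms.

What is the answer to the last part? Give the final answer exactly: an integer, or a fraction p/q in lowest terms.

Part I: total draws C(15,4) = 1365; complement C(8,4) = 70; favorable 1365 - 70 = 1295; P = 37/39; answer 37/39
Part II: U1 = 37/39; threaded value p + q = 76; m = -12; remainder = value at the root: -2*(-12)^2 - 1*(-12)^1 + 7 = (-288) + (12) + (7) = -269; answer -269
Part III: U2 = -269; c = 3; total draws C(10,4) = 210; complement C(7,4) = 35; favorable 210 - 35 = 175; P = 5/6; answer 5/6

5/6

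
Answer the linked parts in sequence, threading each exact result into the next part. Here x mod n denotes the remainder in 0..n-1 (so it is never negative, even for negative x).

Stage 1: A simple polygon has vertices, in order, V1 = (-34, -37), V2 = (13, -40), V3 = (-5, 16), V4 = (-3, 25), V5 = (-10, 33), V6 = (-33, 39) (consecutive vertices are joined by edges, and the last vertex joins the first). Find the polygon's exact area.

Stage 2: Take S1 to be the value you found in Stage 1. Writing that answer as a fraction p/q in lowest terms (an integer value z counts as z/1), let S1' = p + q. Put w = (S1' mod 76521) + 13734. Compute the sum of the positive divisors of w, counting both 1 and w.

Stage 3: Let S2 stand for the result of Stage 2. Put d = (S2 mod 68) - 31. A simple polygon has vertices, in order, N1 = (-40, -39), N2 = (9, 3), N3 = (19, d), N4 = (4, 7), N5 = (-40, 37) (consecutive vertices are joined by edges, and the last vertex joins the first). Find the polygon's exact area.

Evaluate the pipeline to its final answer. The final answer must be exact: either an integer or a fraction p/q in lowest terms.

1970

Stage 1: cross terms: (-34*-40 - 13*-37)=1841, (13*16 - -5*-40)=8, (-5*25 - -3*16)=-77, (-3*33 - -10*25)=151, (-10*39 - -33*33)=699, (-33*-37 - -34*39)=2547; twice the area = |5169| = 5169; area = 5169/2; answer 5169/2
Stage 2: S1 = 5169/2; threaded value p + q = 5171; w = 18905; 18905 = 5 * 19 * 199; sigma = (1 + 5) * (1 + 19) * (1 + 199) = 6 * 20 * 200 = 24000; answer 24000
Stage 3: S2 = 24000; d = 33; cross terms: (-40*3 - 9*-39)=231, (9*33 - 19*3)=240, (19*7 - 4*33)=1, (4*37 - -40*7)=428, (-40*-39 - -40*37)=3040; twice the area = |3940| = 3940; area = 1970; answer 1970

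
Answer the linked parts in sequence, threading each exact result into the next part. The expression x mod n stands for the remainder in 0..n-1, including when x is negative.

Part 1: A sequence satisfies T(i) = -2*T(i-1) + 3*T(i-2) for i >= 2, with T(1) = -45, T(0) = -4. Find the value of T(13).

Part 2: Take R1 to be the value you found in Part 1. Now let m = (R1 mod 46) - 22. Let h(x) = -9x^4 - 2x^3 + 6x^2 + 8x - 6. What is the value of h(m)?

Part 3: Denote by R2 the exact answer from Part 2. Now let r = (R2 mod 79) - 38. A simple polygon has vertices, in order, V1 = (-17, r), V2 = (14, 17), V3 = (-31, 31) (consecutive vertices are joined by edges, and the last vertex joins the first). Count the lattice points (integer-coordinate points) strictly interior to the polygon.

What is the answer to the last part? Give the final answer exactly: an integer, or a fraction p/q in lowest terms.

Part 1: T(2) = -2*(-45) + 3*(-4) = 78; iterating: T(2)=78, T(3)=-291, T(4)=816, T(5)=-2505, T(6)=7458, T(7)=-22431, T(8)=67236, T(9)=-201765, T(10)=605238, T(11)=-1815771, T(12)=5447256, T(13)=-16341825; answer -16341825
Part 2: R1 = -16341825; m = 21; -9*(21)^4 - 2*(21)^3 + 6*(21)^2 + 8*(21)^1 - 6 = (-1750329) + (-18522) + (2646) + (168) + (-6) = -1766043; answer -1766043
Part 3: R2 = -1766043; r = -36; cross terms: (-17*17 - 14*-36)=215, (14*31 - -31*17)=961, (-31*-36 - -17*31)=1643; twice the area = |2819| = 2819; area = 2819/2; boundary points = 1 + 1 + 1 = 3; strictly interior points = area - boundary/2 + 1 = 1409; answer 1409

1409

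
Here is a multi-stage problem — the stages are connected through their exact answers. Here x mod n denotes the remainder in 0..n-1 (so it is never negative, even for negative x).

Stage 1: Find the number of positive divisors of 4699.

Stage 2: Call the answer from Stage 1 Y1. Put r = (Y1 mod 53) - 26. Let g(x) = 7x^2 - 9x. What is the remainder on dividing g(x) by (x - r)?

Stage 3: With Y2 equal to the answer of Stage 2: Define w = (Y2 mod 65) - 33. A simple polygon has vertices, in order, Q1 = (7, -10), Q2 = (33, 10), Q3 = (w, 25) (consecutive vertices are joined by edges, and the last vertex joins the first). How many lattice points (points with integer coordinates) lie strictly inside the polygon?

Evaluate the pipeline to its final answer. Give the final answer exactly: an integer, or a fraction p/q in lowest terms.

Stage 1: 4699 = 37 * 127; number of divisors = (1+1) * (1+1) = 4; answer 4
Stage 2: Y1 = 4; r = -22; remainder = value at the root: 7*(-22)^2 - 9*(-22)^1 = (3388) + (198) = 3586; answer 3586
Stage 3: Y2 = 3586; w = -22; cross terms: (7*10 - 33*-10)=400, (33*25 - -22*10)=1045, (-22*-10 - 7*25)=45; twice the area = |1490| = 1490; area = 745; boundary points = 2 + 5 + 1 = 8; strictly interior points = area - boundary/2 + 1 = 742; answer 742

742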